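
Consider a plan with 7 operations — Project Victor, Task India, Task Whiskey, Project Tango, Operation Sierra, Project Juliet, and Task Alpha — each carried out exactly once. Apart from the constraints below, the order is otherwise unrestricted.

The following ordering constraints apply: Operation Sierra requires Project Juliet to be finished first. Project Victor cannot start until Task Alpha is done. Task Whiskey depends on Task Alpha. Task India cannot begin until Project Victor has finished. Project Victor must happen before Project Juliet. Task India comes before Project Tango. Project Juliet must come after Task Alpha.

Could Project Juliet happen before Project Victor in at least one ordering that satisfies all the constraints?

No

There is a dependency chain Project Victor → Project Juliet, so Project Juliet always comes after Project Victor.
So no valid ordering can have Project Juliet before Project Victor.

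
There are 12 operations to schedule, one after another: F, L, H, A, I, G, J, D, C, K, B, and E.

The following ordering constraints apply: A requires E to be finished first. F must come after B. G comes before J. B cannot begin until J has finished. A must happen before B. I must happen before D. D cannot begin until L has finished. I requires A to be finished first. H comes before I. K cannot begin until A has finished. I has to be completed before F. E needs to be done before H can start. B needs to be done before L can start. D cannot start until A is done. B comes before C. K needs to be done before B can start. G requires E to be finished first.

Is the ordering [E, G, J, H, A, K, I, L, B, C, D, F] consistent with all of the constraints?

The sequence places L ahead of B.
But one of the constraints requires B before L, so this ordering violates it.

No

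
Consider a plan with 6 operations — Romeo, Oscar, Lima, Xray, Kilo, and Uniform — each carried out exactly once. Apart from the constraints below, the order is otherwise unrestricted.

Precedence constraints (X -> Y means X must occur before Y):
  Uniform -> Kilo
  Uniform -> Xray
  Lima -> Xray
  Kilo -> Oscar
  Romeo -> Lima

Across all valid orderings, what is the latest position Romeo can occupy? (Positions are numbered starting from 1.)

The operations that are forced after Romeo, directly or by a chain of constraints, are Lima, Xray. That's 2 operations.
So at least 2 operations follow Romeo, putting Romeo no later than position 4. That position is achievable by scheduling everything else first.

4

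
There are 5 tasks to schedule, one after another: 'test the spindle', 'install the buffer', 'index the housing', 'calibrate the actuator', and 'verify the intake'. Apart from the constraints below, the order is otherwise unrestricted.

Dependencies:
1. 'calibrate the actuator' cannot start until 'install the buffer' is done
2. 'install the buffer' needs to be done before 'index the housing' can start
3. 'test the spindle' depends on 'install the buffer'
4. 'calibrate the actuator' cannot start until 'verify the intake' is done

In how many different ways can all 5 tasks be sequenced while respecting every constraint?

The tasks with no prerequisites are 'install the buffer', 'verify the intake'; any of them can be placed first.
Counting all ways to extend the partial order to a total order gives 18.

18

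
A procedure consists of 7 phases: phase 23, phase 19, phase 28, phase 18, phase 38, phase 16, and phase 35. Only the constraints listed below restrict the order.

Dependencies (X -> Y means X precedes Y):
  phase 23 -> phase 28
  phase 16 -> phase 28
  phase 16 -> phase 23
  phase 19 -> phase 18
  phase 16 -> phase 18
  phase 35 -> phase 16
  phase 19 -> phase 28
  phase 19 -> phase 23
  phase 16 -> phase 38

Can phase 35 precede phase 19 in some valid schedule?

Nothing in the constraints forces phase 19 before phase 35 — there is no chain from phase 19 to phase 35.
That means at least one valid schedule has phase 35 before phase 19.

Yes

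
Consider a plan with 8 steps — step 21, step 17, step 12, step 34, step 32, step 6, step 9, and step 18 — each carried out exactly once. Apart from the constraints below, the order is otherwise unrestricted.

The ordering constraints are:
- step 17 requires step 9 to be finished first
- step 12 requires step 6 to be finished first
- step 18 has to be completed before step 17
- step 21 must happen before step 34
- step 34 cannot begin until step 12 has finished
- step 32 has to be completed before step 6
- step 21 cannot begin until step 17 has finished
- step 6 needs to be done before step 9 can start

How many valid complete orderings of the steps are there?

2 steps have no prerequisites (step 32, step 18), so any of them could come first.
Enumerating by repeatedly choosing an available step (one whose prerequisites are all placed) gives 18 distinct complete orderings.

18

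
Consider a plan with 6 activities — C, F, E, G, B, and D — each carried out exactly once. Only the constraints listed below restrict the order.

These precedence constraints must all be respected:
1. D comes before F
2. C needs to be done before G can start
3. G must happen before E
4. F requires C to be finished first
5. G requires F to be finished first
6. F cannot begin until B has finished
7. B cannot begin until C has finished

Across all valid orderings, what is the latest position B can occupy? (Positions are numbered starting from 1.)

3

The activities that are forced after B, directly or by a chain of constraints, are F, E, G. That's 3 activities.
So at least 3 activities follow B, putting B no later than position 3. That position is achievable by scheduling everything else first.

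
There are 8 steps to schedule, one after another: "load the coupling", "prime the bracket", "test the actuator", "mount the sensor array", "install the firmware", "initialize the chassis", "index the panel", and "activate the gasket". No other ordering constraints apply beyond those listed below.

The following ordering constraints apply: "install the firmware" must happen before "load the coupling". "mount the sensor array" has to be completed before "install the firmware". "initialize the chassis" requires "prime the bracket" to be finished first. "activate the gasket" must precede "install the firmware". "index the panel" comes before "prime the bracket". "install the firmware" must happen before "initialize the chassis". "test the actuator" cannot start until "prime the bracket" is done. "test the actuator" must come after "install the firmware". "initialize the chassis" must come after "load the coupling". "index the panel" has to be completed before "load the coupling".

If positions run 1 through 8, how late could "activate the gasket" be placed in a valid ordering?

Following every chain forward from "activate the gasket", the steps that must come later are "load the coupling", "test the actuator", "install the firmware", "initialize the chassis" — 4 of them.
So at least 4 steps follow "activate the gasket", putting "activate the gasket" no later than position 4. That position is achievable by scheduling everything else first.

4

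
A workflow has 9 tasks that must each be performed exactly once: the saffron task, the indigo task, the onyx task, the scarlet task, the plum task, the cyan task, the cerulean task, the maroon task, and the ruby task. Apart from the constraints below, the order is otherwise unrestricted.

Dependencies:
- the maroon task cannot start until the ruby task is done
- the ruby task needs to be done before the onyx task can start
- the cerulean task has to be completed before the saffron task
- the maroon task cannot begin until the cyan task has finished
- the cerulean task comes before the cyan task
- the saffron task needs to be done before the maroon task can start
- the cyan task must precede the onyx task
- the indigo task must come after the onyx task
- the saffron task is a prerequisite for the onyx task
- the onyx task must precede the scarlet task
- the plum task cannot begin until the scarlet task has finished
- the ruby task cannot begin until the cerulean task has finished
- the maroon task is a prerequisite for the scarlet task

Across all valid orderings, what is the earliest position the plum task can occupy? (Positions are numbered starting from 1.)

Working backwards through the constraints from the plum task, its full set of required predecessors is the saffron task, the onyx task, the scarlet task, the cyan task, the cerulean task, the maroon task, the ruby task — 7 of them.
So at minimum 7 tasks come before the plum task, putting the plum task no earlier than position 8. That position is achievable by scheduling exactly those predecessors first.

8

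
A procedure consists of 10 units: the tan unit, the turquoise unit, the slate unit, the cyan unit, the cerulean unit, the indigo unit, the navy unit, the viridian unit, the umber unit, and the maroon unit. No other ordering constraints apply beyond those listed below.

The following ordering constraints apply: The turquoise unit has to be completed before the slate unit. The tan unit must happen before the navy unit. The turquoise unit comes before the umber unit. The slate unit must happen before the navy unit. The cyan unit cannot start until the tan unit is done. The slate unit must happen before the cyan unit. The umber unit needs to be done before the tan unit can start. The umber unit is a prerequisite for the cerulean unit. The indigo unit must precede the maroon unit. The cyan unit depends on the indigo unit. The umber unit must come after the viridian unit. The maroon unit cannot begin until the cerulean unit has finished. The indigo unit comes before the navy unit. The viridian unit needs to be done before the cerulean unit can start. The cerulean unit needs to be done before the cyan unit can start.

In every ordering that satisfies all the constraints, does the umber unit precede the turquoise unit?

In fact the dependencies run the other way: the turquoise unit → the umber unit.
So the umber unit never precedes the turquoise unit.

No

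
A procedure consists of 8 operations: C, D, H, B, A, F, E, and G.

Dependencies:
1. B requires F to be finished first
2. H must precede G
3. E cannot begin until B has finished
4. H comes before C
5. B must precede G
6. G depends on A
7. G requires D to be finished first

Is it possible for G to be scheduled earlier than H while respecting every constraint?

No

There is a dependency chain H → G, so G always comes after H.
So no valid ordering can have G before H.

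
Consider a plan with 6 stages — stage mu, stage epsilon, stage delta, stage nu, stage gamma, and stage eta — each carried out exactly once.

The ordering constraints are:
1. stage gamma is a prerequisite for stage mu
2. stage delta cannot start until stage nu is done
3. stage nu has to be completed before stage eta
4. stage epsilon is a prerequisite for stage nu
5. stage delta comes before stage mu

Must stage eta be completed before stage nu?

There is a chain stage nu → stage eta, which puts stage nu before stage eta.
So stage eta does not have to come before stage nu — it cannot.

No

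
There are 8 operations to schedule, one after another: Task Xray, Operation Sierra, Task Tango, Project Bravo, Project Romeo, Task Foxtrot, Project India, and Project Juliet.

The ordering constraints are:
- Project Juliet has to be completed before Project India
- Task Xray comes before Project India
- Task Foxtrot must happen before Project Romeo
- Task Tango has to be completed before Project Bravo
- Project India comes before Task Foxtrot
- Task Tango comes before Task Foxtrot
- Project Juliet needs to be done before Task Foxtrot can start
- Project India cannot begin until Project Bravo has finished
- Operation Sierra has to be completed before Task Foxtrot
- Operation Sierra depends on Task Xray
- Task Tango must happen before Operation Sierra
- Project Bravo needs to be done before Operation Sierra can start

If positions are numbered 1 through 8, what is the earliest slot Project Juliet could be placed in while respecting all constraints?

Nothing is required before Project Juliet; it can be the very first operation.

1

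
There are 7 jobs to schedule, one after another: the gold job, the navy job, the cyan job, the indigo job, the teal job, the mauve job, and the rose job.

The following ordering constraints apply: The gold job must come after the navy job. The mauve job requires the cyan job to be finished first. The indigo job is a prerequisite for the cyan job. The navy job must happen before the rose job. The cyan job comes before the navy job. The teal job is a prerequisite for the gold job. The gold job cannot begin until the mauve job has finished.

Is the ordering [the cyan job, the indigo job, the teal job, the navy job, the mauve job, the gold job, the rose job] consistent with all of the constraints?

The sequence places the cyan job ahead of the indigo job.
But one of the constraints requires the indigo job before the cyan job, so this ordering violates it.

No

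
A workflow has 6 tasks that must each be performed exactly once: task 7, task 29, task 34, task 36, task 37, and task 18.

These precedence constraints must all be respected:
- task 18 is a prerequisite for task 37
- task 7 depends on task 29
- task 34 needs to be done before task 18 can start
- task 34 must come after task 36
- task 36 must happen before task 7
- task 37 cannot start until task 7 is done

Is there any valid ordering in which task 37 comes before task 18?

No

The constraints give a chain task 18 → task 37, which forces task 18 before task 37.
So no valid ordering can have task 37 before task 18.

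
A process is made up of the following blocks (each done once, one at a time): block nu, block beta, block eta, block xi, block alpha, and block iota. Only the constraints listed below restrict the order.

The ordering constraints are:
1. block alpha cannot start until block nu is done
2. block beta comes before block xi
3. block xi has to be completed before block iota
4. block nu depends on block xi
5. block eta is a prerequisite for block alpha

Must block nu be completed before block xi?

No

There is a chain block xi → block nu, which puts block xi before block nu.
So block nu does not have to come before block xi — it cannot.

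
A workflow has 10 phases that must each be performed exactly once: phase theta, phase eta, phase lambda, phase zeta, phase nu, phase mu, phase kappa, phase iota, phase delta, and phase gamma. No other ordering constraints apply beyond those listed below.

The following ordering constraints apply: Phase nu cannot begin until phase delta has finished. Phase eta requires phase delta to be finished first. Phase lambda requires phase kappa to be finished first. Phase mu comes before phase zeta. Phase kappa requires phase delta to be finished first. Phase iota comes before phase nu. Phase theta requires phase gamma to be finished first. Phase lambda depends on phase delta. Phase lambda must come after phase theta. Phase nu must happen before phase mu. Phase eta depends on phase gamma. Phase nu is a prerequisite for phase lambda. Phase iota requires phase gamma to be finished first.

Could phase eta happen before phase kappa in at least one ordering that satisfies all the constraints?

Yes

No chain of constraints runs from phase kappa to phase eta, so phase kappa is not required to come first.
That means at least one valid schedule has phase eta before phase kappa.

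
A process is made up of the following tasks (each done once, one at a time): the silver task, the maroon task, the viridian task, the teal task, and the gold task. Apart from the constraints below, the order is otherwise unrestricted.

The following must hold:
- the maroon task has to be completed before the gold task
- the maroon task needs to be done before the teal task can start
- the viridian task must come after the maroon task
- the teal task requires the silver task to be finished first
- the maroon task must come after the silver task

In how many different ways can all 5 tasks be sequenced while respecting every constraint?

6

Only the silver task has no prerequisites, so it must go first.
Systematically extending each partial ordering one task at a time and counting, there are 6 complete orderings.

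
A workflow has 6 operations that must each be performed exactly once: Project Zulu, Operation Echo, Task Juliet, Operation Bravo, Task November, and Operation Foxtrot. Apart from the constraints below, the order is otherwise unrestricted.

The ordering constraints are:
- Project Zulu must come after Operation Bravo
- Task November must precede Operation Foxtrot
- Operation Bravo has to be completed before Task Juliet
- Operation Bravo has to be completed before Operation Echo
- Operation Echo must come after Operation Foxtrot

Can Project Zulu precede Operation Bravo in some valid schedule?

No

Following Operation Bravo → Project Zulu, Operation Bravo must precede Project Zulu in every valid ordering.
Hence Project Zulu can never be scheduled before Operation Bravo.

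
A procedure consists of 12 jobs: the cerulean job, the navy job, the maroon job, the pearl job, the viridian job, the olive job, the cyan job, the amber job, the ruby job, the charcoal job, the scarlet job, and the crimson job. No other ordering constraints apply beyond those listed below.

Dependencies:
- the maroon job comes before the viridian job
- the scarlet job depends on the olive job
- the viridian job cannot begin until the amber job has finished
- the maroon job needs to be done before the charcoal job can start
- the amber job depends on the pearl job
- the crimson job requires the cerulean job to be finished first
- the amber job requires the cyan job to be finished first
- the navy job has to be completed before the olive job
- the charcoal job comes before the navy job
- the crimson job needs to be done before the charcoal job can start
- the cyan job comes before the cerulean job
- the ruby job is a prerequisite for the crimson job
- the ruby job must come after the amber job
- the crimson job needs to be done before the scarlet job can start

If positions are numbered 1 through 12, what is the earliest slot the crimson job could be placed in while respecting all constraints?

6

Every job that must precede the crimson job has to come before it. Tracing all chains that end at the crimson job, those jobs are: the cerulean job, the pearl job, the cyan job, the amber job, the ruby job — 5 in total.
With 5 mandatory predecessors, the earliest the crimson job can sit is position 5+1 = 6, and placing just those 5 first achieves it.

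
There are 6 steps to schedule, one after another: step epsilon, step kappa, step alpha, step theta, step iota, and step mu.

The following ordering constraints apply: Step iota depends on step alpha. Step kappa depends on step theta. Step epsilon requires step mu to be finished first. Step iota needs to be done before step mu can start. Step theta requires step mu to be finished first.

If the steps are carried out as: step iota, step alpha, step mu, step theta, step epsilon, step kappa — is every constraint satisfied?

No

In the proposed order, step iota appears before step alpha.
But one of the constraints requires step alpha before step iota, so this ordering violates it.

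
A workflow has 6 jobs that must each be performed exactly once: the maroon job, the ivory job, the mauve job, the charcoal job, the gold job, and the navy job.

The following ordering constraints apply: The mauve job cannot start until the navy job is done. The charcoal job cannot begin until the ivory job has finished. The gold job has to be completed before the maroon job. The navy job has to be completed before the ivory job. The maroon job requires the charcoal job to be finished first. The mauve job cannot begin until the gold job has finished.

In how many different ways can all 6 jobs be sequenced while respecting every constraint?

The jobs with no prerequisites are the gold job, the navy job; any of them can be placed first.
Counting all ways to extend the partial order to a total order gives 13.

13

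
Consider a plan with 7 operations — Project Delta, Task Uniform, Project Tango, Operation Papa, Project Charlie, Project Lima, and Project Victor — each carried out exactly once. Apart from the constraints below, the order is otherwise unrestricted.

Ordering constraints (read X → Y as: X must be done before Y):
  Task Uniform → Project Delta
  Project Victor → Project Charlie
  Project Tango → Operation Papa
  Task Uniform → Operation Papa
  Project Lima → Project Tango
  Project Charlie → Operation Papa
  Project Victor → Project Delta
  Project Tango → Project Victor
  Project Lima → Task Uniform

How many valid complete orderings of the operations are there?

Project Lima is the only operation with nothing required before it, so every ordering starts there.
Counting all ways to extend the partial order to a total order gives 11.

11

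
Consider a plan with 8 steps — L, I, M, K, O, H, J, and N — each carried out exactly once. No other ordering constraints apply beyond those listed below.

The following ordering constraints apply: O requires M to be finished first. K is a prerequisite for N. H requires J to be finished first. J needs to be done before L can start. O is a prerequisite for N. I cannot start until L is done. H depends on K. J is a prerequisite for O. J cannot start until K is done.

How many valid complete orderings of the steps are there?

120

The steps with no prerequisites are M, K; any of them can be placed first.
Counting all ways to extend the partial order to a total order gives 120.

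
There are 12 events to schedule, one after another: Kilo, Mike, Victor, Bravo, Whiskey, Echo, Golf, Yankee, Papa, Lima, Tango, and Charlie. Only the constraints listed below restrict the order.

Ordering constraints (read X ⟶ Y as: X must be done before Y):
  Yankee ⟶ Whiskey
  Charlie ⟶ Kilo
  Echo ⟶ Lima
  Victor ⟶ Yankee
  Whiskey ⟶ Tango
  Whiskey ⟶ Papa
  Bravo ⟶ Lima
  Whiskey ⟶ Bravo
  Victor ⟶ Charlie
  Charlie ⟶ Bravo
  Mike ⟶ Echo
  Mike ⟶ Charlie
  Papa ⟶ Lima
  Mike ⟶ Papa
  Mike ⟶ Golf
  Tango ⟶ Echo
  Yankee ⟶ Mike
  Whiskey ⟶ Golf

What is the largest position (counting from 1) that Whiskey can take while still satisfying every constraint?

6

Every event that must follow Whiskey has to come after it. Tracing all chains starting from Whiskey, those events are: Bravo, Echo, Golf, Papa, Lima, Tango — 6 in total.
With 6 mandatory successors out of 12 events total, the latest slot for Whiskey is 12−6 = 6, and it's reachable by doing all non-successors before Whiskey.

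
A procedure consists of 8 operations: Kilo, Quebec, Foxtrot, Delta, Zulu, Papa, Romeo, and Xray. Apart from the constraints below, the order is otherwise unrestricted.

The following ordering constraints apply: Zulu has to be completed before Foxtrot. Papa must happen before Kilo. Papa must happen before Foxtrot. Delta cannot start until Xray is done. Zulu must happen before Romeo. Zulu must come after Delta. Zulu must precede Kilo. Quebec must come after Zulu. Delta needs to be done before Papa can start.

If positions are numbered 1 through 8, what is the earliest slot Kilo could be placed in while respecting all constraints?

5

Working backwards through the constraints from Kilo, its full set of required predecessors is Delta, Zulu, Papa, Xray — 4 of them.
With 4 mandatory predecessors, the earliest Kilo can sit is position 4+1 = 5, and placing just those 4 first achieves it.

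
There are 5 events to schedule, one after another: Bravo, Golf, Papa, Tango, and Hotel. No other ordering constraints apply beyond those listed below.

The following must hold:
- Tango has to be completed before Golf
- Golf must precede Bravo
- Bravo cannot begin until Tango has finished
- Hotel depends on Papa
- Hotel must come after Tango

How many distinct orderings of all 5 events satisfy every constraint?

The events with no prerequisites are Papa, Tango; any of them can be placed first.
Counting all ways to extend the partial order to a total order gives 9.

9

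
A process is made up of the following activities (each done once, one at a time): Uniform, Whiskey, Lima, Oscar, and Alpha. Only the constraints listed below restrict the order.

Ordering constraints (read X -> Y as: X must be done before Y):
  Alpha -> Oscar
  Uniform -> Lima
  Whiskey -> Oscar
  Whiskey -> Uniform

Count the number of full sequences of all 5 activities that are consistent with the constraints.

The activities with no prerequisites are Whiskey, Alpha; any of them can be placed first.
Counting all ways to extend the partial order to a total order gives 9.

9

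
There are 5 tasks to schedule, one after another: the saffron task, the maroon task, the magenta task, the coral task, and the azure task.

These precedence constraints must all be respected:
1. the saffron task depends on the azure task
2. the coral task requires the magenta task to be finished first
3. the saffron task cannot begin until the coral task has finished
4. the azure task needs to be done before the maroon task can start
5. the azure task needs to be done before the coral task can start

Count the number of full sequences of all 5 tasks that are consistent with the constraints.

7

The tasks with no prerequisites are the magenta task, the azure task; any of them can be placed first.
Counting all ways to extend the partial order to a total order gives 7.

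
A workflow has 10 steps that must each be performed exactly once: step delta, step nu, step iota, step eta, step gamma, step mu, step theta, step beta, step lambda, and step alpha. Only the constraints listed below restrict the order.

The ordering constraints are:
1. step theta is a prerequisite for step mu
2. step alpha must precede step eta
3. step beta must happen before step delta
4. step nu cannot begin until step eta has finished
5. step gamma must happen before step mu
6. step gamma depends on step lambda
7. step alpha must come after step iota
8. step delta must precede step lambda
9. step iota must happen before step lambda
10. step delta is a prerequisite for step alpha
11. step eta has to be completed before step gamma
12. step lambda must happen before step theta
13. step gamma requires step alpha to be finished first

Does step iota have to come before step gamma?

Chaining the stated constraints: step iota → step lambda → step gamma.
So step iota must precede step gamma in any valid ordering.

Yes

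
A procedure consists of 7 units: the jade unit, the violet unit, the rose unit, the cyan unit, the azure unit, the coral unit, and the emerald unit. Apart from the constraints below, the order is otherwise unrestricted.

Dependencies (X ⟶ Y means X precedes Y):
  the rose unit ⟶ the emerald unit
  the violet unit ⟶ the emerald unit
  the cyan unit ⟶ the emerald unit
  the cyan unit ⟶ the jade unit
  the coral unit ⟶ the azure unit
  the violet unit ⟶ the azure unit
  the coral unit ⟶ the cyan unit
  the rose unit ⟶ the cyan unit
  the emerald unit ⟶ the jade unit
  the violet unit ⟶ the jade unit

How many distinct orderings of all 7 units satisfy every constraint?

32

3 units have no prerequisites (the violet unit, the rose unit, the coral unit), so any of them could come first.
Enumerating by repeatedly choosing an available unit (one whose prerequisites are all placed) gives 32 distinct complete orderings.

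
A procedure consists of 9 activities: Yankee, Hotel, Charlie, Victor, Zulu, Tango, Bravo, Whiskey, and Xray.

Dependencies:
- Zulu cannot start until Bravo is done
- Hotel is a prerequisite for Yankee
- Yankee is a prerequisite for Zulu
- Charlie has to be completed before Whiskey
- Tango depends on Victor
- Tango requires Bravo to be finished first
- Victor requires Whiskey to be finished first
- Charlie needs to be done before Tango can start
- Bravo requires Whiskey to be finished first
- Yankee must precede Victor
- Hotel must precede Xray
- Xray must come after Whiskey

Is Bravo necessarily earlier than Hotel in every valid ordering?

Nothing in the constraints links Bravo and Hotel; they are unordered relative to each other.
A valid ordering placing Hotel before Bravo exists, so the answer is no.

No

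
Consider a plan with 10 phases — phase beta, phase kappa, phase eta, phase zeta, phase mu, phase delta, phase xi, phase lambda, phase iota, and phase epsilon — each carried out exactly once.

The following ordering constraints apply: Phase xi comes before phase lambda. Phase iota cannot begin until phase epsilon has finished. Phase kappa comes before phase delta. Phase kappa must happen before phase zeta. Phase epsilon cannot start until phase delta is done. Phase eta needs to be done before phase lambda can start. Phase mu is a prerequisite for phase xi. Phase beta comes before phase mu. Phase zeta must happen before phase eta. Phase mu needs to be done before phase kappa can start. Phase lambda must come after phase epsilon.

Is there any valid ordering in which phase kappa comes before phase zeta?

The constraints force phase kappa before phase zeta, so yes — every valid ordering has phase kappa earlier.

Yes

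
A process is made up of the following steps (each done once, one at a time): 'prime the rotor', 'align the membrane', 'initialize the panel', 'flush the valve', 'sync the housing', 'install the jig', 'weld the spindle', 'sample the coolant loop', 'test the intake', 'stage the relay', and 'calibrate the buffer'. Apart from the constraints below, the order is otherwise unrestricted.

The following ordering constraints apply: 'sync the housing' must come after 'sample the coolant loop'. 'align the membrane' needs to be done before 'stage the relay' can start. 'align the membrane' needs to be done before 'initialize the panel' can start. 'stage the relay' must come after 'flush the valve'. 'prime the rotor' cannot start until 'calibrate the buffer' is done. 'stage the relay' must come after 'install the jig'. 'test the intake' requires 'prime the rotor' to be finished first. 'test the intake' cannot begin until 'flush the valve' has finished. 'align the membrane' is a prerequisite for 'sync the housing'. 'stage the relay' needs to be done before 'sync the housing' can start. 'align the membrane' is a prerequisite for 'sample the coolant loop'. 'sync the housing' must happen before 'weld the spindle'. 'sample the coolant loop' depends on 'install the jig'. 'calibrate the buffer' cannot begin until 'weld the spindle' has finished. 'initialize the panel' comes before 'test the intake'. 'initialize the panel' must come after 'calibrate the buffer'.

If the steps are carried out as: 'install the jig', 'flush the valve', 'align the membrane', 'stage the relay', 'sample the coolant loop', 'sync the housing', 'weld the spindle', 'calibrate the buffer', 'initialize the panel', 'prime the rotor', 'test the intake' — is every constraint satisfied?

Yes

Going through the constraints one by one, each required predecessor appears earlier in the sequence than its dependent — e.g. 'flush the valve' (position 2) is before 'test the intake' (position 11), as required.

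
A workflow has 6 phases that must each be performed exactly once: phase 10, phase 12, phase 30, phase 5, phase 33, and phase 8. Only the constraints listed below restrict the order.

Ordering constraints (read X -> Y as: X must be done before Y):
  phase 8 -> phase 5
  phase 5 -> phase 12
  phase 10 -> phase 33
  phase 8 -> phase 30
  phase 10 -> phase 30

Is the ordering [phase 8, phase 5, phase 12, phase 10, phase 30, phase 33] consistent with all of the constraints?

Yes

Checking each listed constraint against this order: for instance, phase 8 is in position 1 and phase 30 in position 5, so that constraint holds — and the remaining constraints check out the same way.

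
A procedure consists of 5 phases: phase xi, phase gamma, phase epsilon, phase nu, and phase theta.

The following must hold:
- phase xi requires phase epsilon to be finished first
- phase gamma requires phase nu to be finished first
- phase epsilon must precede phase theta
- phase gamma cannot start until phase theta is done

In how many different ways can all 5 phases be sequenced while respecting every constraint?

2 phases have no prerequisites (phase epsilon, phase nu), so any of them could come first.
Systematically extending each partial ordering one phase at a time and counting, there are 11 complete orderings.

11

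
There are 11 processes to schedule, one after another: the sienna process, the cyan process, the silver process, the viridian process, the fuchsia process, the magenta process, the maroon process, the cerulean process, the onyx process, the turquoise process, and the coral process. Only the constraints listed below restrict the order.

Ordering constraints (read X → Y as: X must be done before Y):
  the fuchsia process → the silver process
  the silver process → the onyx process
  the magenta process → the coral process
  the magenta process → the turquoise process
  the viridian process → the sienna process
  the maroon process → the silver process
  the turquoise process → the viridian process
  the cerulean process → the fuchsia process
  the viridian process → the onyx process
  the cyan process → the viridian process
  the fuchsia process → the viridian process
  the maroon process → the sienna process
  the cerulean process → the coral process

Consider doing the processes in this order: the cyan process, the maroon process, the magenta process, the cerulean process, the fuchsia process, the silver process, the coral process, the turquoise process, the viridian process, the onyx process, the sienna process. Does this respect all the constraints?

Yes

Every stated constraint is respected: the maroon process sits at position 2, ahead of the sienna process at position 11, and each of the other listed pairs likewise has the predecessor earlier in the sequence.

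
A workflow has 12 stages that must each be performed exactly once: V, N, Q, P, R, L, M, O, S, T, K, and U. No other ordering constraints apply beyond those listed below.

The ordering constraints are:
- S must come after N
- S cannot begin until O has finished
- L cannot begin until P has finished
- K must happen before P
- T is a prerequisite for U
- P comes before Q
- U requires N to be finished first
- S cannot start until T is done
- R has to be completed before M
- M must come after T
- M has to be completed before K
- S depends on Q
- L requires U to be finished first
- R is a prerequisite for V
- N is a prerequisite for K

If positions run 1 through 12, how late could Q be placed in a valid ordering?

11

The only stage forced after Q (directly or by a chain) is S.
With 1 mandatory successor out of 12 stages total, the latest slot for Q is 12−1 = 11, and it's reachable by doing all non-successors before Q.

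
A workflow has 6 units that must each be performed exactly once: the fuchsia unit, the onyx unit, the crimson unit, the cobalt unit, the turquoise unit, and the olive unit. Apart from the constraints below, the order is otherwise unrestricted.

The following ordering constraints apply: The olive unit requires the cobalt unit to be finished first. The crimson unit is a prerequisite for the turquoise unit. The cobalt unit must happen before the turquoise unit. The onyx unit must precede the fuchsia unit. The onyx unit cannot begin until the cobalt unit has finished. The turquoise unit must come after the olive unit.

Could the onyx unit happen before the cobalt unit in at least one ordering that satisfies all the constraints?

No

There is a dependency chain the cobalt unit → the onyx unit, so the onyx unit always comes after the cobalt unit.
So no valid ordering can have the onyx unit before the cobalt unit.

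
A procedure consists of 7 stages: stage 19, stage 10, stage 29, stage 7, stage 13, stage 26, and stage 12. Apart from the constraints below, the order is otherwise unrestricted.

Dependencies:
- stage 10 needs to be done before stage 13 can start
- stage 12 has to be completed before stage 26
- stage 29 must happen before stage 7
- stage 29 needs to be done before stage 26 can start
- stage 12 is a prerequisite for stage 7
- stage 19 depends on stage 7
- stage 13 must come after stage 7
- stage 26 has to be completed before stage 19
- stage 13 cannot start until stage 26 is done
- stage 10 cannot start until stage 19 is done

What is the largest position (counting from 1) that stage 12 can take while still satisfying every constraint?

Every stage that must follow stage 12 has to come after it. Tracing all chains starting from stage 12, those stages are: stage 19, stage 10, stage 7, stage 13, stage 26 — 5 in total.
So at least 5 stages follow stage 12, putting stage 12 no later than position 2. That position is achievable by scheduling everything else first.

2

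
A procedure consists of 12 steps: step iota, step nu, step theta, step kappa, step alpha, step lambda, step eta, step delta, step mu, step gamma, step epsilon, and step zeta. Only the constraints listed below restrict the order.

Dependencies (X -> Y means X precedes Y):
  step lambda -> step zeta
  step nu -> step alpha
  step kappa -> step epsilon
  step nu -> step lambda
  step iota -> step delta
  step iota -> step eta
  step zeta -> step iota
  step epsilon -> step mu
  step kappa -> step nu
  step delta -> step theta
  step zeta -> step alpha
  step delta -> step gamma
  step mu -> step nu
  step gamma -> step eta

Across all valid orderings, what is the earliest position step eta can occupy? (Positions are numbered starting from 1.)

Working backwards through the constraints from step eta, its full set of required predecessors is step iota, step nu, step kappa, step lambda, step delta, step mu, step gamma, step epsilon, step zeta — 9 of them.
With 9 mandatory predecessors, the earliest step eta can sit is position 9+1 = 10, and placing just those 9 first achieves it.

10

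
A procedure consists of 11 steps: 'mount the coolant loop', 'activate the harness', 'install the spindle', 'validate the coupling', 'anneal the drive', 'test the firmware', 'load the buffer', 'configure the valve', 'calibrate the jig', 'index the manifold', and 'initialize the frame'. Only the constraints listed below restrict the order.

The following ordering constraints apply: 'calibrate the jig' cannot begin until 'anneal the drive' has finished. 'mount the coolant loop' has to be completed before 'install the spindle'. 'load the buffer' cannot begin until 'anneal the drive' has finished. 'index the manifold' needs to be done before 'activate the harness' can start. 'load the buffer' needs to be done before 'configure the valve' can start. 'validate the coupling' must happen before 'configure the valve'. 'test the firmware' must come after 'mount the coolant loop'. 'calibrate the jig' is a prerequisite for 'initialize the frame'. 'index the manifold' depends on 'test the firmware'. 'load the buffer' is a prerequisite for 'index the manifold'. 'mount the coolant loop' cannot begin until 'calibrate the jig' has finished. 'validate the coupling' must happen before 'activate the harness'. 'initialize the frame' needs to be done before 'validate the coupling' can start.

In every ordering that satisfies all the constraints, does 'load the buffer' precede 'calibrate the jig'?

No

'load the buffer' and 'calibrate the jig' are not related by any chain of constraints.
A valid ordering placing 'calibrate the jig' before 'load the buffer' exists, so the answer is no.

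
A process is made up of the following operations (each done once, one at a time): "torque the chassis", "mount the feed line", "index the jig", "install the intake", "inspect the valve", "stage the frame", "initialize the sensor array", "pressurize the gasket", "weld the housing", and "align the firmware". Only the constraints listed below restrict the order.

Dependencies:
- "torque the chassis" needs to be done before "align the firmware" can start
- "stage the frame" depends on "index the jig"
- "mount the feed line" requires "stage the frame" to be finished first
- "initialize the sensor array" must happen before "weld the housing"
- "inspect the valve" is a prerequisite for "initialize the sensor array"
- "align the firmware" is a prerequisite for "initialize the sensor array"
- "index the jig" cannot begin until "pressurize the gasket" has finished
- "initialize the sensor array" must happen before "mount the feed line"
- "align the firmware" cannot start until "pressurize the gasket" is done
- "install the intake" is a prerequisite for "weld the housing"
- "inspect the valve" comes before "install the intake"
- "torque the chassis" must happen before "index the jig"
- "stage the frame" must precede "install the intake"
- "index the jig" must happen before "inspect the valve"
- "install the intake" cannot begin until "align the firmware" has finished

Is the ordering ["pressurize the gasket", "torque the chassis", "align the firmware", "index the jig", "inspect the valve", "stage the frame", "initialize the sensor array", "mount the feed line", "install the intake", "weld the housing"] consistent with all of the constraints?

Yes

Checking each listed constraint against this order: for instance, "align the firmware" is in position 3 and "install the intake" in position 9, so that constraint holds — and the remaining constraints check out the same way.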